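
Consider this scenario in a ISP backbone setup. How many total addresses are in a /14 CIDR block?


Given: CIDR prefix /14
Host bits = 32 - 14 = 18
Total addresses = 2^18 = 262144

262144


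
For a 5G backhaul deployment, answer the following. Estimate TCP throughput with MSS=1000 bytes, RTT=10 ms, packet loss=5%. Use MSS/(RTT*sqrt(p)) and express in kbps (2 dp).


Given: MSS = 1000 bytes, RTT = 10 ms, loss = 5%
RTT in seconds = 10 / 1000 = 0.01
Loss rate = 5% = 0.05
sqrt(loss) = sqrt(0.05) = 0.223606797750
Throughput (bytes/s) = 1000 / (0.01 * 0.223606797750) = 447213.5955
Throughput (kbps) = 447213.5955 * 8 / 1000 = 3577.708764 -> 3577.71 kbps (2 dp)

3577.71


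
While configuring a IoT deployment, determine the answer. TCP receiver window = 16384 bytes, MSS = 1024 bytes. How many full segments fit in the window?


Given: RWND = 16384 bytes, MSS = 1024 bytes
Full segments = floor(RWND / MSS)
Full segments = floor(16384 / 1024)
Full segments = floor(16.0) = 16

16


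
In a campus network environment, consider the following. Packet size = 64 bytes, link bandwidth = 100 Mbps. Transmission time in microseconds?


Given: packet = 64 bytes, bandwidth = 100 Mbps
Packet in bits = 64 * 8 = 512 bits
Bandwidth = 100 * 10^6 = 100000000 bps
Time = 512 / 100000000 seconds
Time in us = 512 * 10^6 / 100000000 = 5.12

5.12


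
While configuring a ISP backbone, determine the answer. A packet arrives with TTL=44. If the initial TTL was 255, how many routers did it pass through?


Given: initial TTL = 255, received TTL = 44
Hops = initial TTL - received TTL
Hops = 255 - 44 = 211

211


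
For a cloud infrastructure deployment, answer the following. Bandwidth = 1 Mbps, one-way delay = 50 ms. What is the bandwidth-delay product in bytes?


Given: bandwidth = 1 Mbps, delay = 50 ms
BDP in bits = 1 * 10^6 * 50 / 1000
BDP in bits = 50000
BDP in bytes = 50000 / 8 = 6250

6250


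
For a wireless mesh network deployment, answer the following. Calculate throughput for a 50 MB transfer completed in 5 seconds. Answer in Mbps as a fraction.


Given: file = 50 MB, time = 5 s
File in Mb = 50 * 8 = 400 Mb
Throughput = 400 / 5 Mbps
Throughput = 80 Mbps

80


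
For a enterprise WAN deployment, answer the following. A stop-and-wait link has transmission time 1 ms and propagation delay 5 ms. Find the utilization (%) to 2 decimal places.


Given: Ttrans = 1 ms, Tprop = 5 ms
RTT = 2 * Tprop = 2 * 5 = 10 ms
U = Ttrans / (Ttrans + RTT)
U = 1 / (1 + 10)
U = 1 / 11 = 0.090909
U% = 9.09%

9.09


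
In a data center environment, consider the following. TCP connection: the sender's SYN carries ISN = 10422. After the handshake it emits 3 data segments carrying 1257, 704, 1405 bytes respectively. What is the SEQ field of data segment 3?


The SYN occupies sequence number ISN = 10422, so the first data byte is ISN + 1 = 10423.
SEQ of data segment i = (ISN + 1) + sum of payload sizes of segments 1..i-1.
Segment 1: SEQ = 10423, payload = 1257 bytes
Segment 2: SEQ = 11680, payload = 704 bytes
Segment 3: SEQ = 12384, payload = 1405 bytes
SEQ of segment 3 = 10423 + 1257 + 704 = 12384

12384


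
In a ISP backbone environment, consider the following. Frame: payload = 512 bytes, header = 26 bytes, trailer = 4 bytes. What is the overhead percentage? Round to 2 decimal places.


Given: payload = 512 B, header = 26 B, trailer = 4 B
Overhead bytes = header + trailer = 26 + 4 = 30
Total frame = payload + overhead = 512 + 30 = 542
Overhead % = 30 / 542 * 100 = 5.5351% -> 5.54% (2 dp)

5.54


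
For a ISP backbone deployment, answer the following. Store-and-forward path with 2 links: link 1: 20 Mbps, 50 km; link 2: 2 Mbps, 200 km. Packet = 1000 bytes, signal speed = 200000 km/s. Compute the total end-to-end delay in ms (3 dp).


Packet = 1000 bytes = 8000 bits. Store-and-forward: sum (t_trans + t_prop) per link.
Link 1: t_trans = 8000/(20*10^6) s = 0.4000 ms; t_prop = 50/200000 s = 0.2500 ms; subtotal = 0.6500 ms
Link 2: t_trans = 8000/(2*10^6) s = 4.0000 ms; t_prop = 200/200000 s = 1.0000 ms; subtotal = 5.0000 ms
End-to-end = 0.6500 + 5.0000 = 5.6500 ms -> 5.650 ms (3 dp)

5.650


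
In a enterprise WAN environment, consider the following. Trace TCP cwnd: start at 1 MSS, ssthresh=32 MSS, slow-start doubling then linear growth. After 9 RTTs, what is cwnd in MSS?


RTT 0: cwnd = 1 MSS (initial)
RTT 1: cwnd = 2 MSS (slow start, doubled)
RTT 2: cwnd = 4 MSS (slow start, doubled)
RTT 3: cwnd = 8 MSS (slow start, doubled)
RTT 4: cwnd = 16 MSS (slow start, doubled)
RTT 5: cwnd = 32 MSS (slow start, doubled)
RTT 6: cwnd = 33 MSS (congestion avoidance, +1)
RTT 7: cwnd = 34 MSS (congestion avoidance, +1)
RTT 8: cwnd = 35 MSS (congestion avoidance, +1)
RTT 9: cwnd = 36 MSS (congestion avoidance, +1)

36


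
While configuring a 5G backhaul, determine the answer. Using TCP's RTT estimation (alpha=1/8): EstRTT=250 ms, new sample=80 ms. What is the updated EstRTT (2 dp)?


Given: EstRTT = 250 ms, SampleRTT = 80 ms, alpha = 1/8
New EstRTT = (1 - alpha) * EstRTT + alpha * SampleRTT
(7/8) * 250 = 218.75
(1/8) * 80 = 10
New EstRTT = 218.75 + 10 = 228.75 ms -> 228.75 ms (2 dp)

228.75


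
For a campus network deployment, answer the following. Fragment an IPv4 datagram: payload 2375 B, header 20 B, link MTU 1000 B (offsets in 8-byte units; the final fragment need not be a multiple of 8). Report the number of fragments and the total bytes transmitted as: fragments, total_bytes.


Max data per non-final fragment = floor((MTU - header)/8)*8 = floor((1000 - 20)/8)*8 = floor(980/8)*8 = 976 B
Final fragment needs no 8-byte alignment: it can carry up to MTU - header = 980 B
Non-final fragments needed = ceil((payload - 980) / 976) = ceil(1395/976) = ceil(1.4293) = 2
Number of fragments = 2 + 1 = 3
Fragment sizes (data): 2 * 976 B + 423 B (last, 423 <= 980 OK)
Total bytes sent = payload + n_frags * header = 2375 + 3*20 = 2375 + 60 = 2435 B

3, 2435


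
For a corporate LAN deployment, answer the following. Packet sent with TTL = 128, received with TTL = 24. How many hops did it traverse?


Given: initial TTL = 128, received TTL = 24
Hops = initial TTL - received TTL
Hops = 128 - 24 = 104

104


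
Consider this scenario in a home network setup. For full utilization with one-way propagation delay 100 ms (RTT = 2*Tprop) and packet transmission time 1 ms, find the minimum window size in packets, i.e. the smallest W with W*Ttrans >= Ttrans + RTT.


Given: Ttrans = 1 ms, RTT = 200 ms (= 2 * Tprop, Tprop = 100 ms)
Time until first ACK returns = Ttrans + RTT = 1 + 200 = 201 ms
Need W * Ttrans >= Ttrans + RTT  ->  W >= (Ttrans + RTT) / Ttrans
(Ttrans + RTT) / Ttrans = 201 / 1 = 201
W_min = ceil(201) = 201

201


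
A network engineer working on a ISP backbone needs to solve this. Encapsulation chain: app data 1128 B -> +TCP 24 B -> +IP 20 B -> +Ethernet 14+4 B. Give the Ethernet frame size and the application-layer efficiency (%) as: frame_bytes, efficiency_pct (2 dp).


TCP segment = 1128 + 24 = 1152 B
IP packet = 1152 + 20 = 1172 B
Ethernet frame = 1172 + 14 + 4 = 1190 B
Efficiency = app / frame = 1128 / 1190 = 0.947899 = 94.7899% -> 94.79% (2 dp)

1190, 94.79


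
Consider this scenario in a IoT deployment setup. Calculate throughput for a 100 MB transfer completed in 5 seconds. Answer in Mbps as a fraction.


Given: file = 100 MB, time = 5 s
File in Mb = 100 * 8 = 800 Mb
Throughput = 800 / 5 Mbps
Throughput = 160 Mbps

160


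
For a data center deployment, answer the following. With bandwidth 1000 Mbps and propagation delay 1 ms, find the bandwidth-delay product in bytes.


Given: bandwidth = 1000 Mbps, delay = 1 ms
BDP in bits = 1000 * 10^6 * 1 / 1000
BDP in bits = 1000000
BDP in bytes = 1000000 / 8 = 125000

125000


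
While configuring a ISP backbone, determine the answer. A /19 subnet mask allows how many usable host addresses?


Given: subnet mask /19
Host bits = 32 - 19 = 13
Total addresses = 2^13 = 8192
Usable hosts = 8192 - 2 (network + broadcast) = 8190

8190


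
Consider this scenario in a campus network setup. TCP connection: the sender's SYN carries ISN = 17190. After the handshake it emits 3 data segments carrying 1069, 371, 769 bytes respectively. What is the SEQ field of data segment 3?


The SYN occupies sequence number ISN = 17190, so the first data byte is ISN + 1 = 17191.
SEQ of data segment i = (ISN + 1) + sum of payload sizes of segments 1..i-1.
Segment 1: SEQ = 17191, payload = 1069 bytes
Segment 2: SEQ = 18260, payload = 371 bytes
Segment 3: SEQ = 18631, payload = 769 bytes
SEQ of segment 3 = 17191 + 1069 + 371 = 18631

18631


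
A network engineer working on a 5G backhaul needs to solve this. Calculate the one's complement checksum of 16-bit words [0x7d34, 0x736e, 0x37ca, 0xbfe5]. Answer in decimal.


Given words: [0x7d34, 0x736e, 0x37ca, 0xbfe5]
Step 1: Sum all words
Raw sum = 32052 + 29550 + 14282 + 49125 = 125009
Step 2: Fold carry: (59473 + 1) = 59474
One's complement = ~59474 & 0xFFFF = 6061

6061


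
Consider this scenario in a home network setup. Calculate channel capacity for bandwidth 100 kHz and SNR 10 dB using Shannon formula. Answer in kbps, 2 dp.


Given: B = 100 kHz, SNR = 10 dB
SNR linear = 10^(10/10) = 10
1 + SNR = 11
log2(11) = 3.4594316186
C = 100 * 1000 * 3.4594316186 = 345943.1619 bps
C = 345.943162 kbps -> 345.94 kbps (2 dp)

345.94


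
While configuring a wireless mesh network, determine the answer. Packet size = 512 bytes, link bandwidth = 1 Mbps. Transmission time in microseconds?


Given: packet = 512 bytes, bandwidth = 1 Mbps
Packet in bits = 512 * 8 = 4096 bits
Bandwidth = 1 * 10^6 = 1000000 bps
Time = 4096 / 1000000 seconds
Time in us = 4096 * 10^6 / 1000000 = 4096

4096


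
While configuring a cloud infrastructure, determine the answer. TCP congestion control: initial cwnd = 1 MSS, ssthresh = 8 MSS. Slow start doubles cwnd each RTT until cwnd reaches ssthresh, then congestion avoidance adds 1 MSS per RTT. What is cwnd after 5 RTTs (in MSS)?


RTT 0: cwnd = 1 MSS (initial)
RTT 1: cwnd = 2 MSS (slow start, doubled)
RTT 2: cwnd = 4 MSS (slow start, doubled)
RTT 3: cwnd = 8 MSS (slow start, doubled)
RTT 4: cwnd = 9 MSS (congestion avoidance, +1)
RTT 5: cwnd = 10 MSS (congestion avoidance, +1)

10


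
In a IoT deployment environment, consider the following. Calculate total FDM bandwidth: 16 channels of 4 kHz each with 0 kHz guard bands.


Given: 16 channels, 4 kHz each, guard = 0 kHz
Channel bandwidth = 16 * 4 = 64 kHz
Guard bands = 15 gaps * 0 kHz = 0 kHz
Total = 64 + 0 = 64 kHz

64


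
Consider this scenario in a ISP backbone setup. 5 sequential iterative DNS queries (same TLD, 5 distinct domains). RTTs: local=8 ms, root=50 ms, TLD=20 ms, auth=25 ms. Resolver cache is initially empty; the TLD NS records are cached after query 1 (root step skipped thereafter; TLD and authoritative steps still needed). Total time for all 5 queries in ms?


Lookup 1 (cold cache): local + root + TLD + auth = 8 + 50 + 20 + 25 = 103 ms
Lookups 2..5 (TLD NS cached -> skip root; new domain -> still ask TLD and auth): local + TLD + auth = 8 + 20 + 25 = 53 ms each
Remaining 4 lookups: 4 * 53 = 212 ms
Total = 103 + 212 = 315 ms

315


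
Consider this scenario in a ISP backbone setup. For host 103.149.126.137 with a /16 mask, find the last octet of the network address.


Given: IP = 103.149.126.137, prefix = /16
Subnet mask = 255.255.0.0
Last octet of IP: 137
Last octet of mask: 0
Network last octet = 137 AND 0 = 0

0


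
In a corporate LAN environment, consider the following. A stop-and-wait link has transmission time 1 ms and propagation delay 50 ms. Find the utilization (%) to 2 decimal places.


Given: Ttrans = 1 ms, Tprop = 50 ms
RTT = 2 * Tprop = 2 * 50 = 100 ms
U = Ttrans / (Ttrans + RTT)
U = 1 / (1 + 100)
U = 1 / 101 = 0.009901
U% = 0.99%

0.99


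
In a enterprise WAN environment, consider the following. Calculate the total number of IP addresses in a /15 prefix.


Given: CIDR prefix /15
Host bits = 32 - 15 = 17
Total addresses = 2^17 = 131072

131072


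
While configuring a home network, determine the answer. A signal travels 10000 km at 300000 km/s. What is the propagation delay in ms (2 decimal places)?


Given: distance = 10000 km, speed = 300000 km/s
Delay = distance / speed = 10000 / 300000 seconds
Delay in ms = 10000 * 1000 / 300000
Delay = 33.3333 ms
Rounded to 2 dp = 33.33 ms

33.33


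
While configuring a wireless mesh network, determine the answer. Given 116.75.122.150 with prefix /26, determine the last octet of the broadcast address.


Given: IP = 116.75.122.150, prefix = /26
Host bits = 32 - 26 = 6
Network last octet = 150 AND mask = 128
Host part size = 2^6 - 1 = 63
Broadcast last octet = 128 OR 63 = 191

191


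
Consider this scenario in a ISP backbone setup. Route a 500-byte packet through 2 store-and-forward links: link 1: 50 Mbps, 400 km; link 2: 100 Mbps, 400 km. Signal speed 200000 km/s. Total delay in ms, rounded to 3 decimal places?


Packet = 500 bytes = 4000 bits. Store-and-forward: sum (t_trans + t_prop) per link.
Link 1: t_trans = 4000/(50*10^6) s = 0.0800 ms; t_prop = 400/200000 s = 2.0000 ms; subtotal = 2.0800 ms
Link 2: t_trans = 4000/(100*10^6) s = 0.0400 ms; t_prop = 400/200000 s = 2.0000 ms; subtotal = 2.0400 ms
End-to-end = 2.0800 + 2.0400 = 4.1200 ms -> 4.120 ms (3 dp)

4.120


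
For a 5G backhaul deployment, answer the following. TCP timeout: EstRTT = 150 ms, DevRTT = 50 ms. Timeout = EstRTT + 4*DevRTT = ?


Given: EstRTT = 150 ms, DevRTT = 50 ms
Timeout = EstRTT + 4 * DevRTT
4 * DevRTT = 4 * 50 = 200
Timeout = 150 + 200 = 350 ms

350


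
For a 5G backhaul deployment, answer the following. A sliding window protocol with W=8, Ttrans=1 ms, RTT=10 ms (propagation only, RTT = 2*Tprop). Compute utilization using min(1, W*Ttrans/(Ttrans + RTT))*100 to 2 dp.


Given: W = 8, Ttrans = 1 ms, RTT = 10 ms (= 2 * Tprop, Tprop = 5 ms)
Cycle time = Ttrans + RTT = 1 + 10 = 11 ms (first packet sent until its ACK returns)
W * Ttrans = 8 * 1 = 8 ms of sending per cycle
W * Ttrans / (Ttrans + RTT) = 8 / 11 = 0.727273
U = min(1, 0.727273) = 0.727273
U% = 72.73%

72.73


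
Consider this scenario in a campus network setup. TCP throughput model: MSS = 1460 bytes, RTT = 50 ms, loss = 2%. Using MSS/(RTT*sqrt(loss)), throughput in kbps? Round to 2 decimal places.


Given: MSS = 1460 bytes, RTT = 50 ms, loss = 2%
RTT in seconds = 50 / 1000 = 0.05
Loss rate = 2% = 0.02
sqrt(loss) = sqrt(0.02) = 0.141421356237
Throughput (bytes/s) = 1460 / (0.05 * 0.141421356237) = 206475.1801
Throughput (kbps) = 206475.1801 * 8 / 1000 = 1651.801441 -> 1651.80 kbps (2 dp)

1651.80


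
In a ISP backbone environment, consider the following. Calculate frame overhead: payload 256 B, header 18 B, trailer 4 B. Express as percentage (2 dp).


Given: payload = 256 B, header = 18 B, trailer = 4 B
Overhead bytes = header + trailer = 18 + 4 = 22
Total frame = payload + overhead = 256 + 22 = 278
Overhead % = 22 / 278 * 100 = 7.9137% -> 7.91% (2 dp)

7.91


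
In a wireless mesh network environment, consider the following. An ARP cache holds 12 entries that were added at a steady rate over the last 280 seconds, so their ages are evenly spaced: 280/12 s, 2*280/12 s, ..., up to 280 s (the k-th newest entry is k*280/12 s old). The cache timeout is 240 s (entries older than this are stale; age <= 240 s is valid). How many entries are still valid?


Ages are k * 280/12 s for k = 1..12 (spacing = 23.3333 s).
Entry k is valid iff k * 280/12 <= 240 iff k <= 12 * 240 / 280 = 10.2857
n_valid = floor(10.2857) = 10
(n_stale = 12 - 10 = 2)

10


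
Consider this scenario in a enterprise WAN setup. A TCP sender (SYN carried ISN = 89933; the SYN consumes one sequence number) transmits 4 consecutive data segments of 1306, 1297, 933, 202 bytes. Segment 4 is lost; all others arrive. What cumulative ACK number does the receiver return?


SYN uses sequence number 89933; first data byte = ISN + 1 = 89934.
Segment 1: SEQ = 89934, len = 1306 B, covers [89934, 91239]
Segment 2: SEQ = 91240, len = 1297 B, covers [91240, 92536]
Segment 3: SEQ = 92537, len = 933 B, covers [92537, 93469]
Segment 4: SEQ = 93470, len = 202 B, covers [93470, 93671] [LOST]
In-order data received: bytes [89934, 93469] (segments 1..3).
Segment 4 missing -> gap begins at byte 93470.
Cumulative ACK = next expected in-order byte = 89934 + 1306 + 1297 + 933 = 93470

93470


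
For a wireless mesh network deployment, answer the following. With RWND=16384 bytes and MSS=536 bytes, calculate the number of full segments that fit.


Given: RWND = 16384 bytes, MSS = 536 bytes
Full segments = floor(RWND / MSS)
Full segments = floor(16384 / 536)
Full segments = floor(30.5672) = 30

30


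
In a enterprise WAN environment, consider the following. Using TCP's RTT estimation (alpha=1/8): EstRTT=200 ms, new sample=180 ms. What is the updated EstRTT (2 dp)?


Given: EstRTT = 200 ms, SampleRTT = 180 ms, alpha = 1/8
New EstRTT = (1 - alpha) * EstRTT + alpha * SampleRTT
(7/8) * 200 = 175
(1/8) * 180 = 22.5
New EstRTT = 175 + 22.5 = 197.5 ms -> 197.50 ms (2 dp)

197.50


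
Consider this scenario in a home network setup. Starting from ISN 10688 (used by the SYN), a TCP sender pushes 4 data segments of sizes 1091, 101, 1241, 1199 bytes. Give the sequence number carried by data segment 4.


The SYN occupies sequence number ISN = 10688, so the first data byte is ISN + 1 = 10689.
SEQ of data segment i = (ISN + 1) + sum of payload sizes of segments 1..i-1.
Segment 1: SEQ = 10689, payload = 1091 bytes
Segment 2: SEQ = 11780, payload = 101 bytes
Segment 3: SEQ = 11881, payload = 1241 bytes
Segment 4: SEQ = 13122, payload = 1199 bytes
SEQ of segment 4 = 10689 + 1091 + 101 + 1241 = 13122

13122


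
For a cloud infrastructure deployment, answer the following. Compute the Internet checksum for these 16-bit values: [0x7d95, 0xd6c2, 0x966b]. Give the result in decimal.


Given words: [0x7d95, 0xd6c2, 0x966b]
Step 1: Sum all words
Raw sum = 32149 + 54978 + 38507 = 125634
Step 2: Fold carry: (60098 + 1) = 60099
One's complement = ~60099 & 0xFFFF = 5436

5436


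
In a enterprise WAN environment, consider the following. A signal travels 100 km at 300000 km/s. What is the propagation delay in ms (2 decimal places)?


Given: distance = 100 km, speed = 300000 km/s
Delay = distance / speed = 100 / 300000 seconds
Delay in ms = 100 * 1000 / 300000
Delay = 0.3333 ms
Rounded to 2 dp = 0.33 ms

0.33


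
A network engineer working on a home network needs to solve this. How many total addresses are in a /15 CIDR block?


Given: CIDR prefix /15
Host bits = 32 - 15 = 17
Total addresses = 2^17 = 131072

131072


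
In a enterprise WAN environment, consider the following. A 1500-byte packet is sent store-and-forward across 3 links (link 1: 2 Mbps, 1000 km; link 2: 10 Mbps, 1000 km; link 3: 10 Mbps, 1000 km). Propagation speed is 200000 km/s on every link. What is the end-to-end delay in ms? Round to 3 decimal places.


Packet = 1500 bytes = 12000 bits. Store-and-forward: sum (t_trans + t_prop) per link.
Link 1: t_trans = 12000/(2*10^6) s = 6.0000 ms; t_prop = 1000/200000 s = 5.0000 ms; subtotal = 11.0000 ms
Link 2: t_trans = 12000/(10*10^6) s = 1.2000 ms; t_prop = 1000/200000 s = 5.0000 ms; subtotal = 6.2000 ms
Link 3: t_trans = 12000/(10*10^6) s = 1.2000 ms; t_prop = 1000/200000 s = 5.0000 ms; subtotal = 6.2000 ms
End-to-end = 11.0000 + 6.2000 + 6.2000 = 23.4000 ms -> 23.400 ms (3 dp)

23.400


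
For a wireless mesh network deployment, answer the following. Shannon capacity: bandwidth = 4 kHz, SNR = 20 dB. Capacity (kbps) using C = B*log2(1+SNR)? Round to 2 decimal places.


Given: B = 4 kHz, SNR = 20 dB
SNR linear = 10^(20/10) = 100
1 + SNR = 101
log2(101) = 6.6582114828
C = 4 * 1000 * 6.6582114828 = 26632.8459 bps
C = 26.632846 kbps -> 26.63 kbps (2 dp)

26.63


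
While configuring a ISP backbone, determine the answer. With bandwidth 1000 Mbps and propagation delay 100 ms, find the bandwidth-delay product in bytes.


Given: bandwidth = 1000 Mbps, delay = 100 ms
BDP in bits = 1000 * 10^6 * 100 / 1000
BDP in bits = 100000000
BDP in bytes = 100000000 / 8 = 12500000

12500000


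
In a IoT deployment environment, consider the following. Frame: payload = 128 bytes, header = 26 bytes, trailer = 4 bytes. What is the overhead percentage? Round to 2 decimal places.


Given: payload = 128 B, header = 26 B, trailer = 4 B
Overhead bytes = header + trailer = 26 + 4 = 30
Total frame = payload + overhead = 128 + 30 = 158
Overhead % = 30 / 158 * 100 = 18.9873% -> 18.99% (2 dp)

18.99


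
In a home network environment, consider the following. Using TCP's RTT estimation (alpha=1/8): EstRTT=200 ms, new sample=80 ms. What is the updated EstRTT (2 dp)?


Given: EstRTT = 200 ms, SampleRTT = 80 ms, alpha = 1/8
New EstRTT = (1 - alpha) * EstRTT + alpha * SampleRTT
(7/8) * 200 = 175
(1/8) * 80 = 10
New EstRTT = 175 + 10 = 185 ms -> 185.00 ms (2 dp)

185.00


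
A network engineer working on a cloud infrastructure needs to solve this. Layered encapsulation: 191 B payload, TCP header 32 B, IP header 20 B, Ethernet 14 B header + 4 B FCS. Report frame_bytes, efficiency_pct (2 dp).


TCP segment = 191 + 32 = 223 B
IP packet = 223 + 20 = 243 B
Ethernet frame = 243 + 14 + 4 = 261 B
Efficiency = app / frame = 191 / 261 = 0.731801 = 73.1801% -> 73.18% (2 dp)

261, 73.18


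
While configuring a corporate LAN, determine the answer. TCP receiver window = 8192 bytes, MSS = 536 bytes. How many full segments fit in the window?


Given: RWND = 8192 bytes, MSS = 536 bytes
Full segments = floor(RWND / MSS)
Full segments = floor(8192 / 536)
Full segments = floor(15.2836) = 15

15


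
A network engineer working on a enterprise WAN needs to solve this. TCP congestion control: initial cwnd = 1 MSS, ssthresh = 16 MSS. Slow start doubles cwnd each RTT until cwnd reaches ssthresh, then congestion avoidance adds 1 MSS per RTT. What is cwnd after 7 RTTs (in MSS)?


RTT 0: cwnd = 1 MSS (initial)
RTT 1: cwnd = 2 MSS (slow start, doubled)
RTT 2: cwnd = 4 MSS (slow start, doubled)
RTT 3: cwnd = 8 MSS (slow start, doubled)
RTT 4: cwnd = 16 MSS (slow start, doubled)
RTT 5: cwnd = 17 MSS (congestion avoidance, +1)
RTT 6: cwnd = 18 MSS (congestion avoidance, +1)
RTT 7: cwnd = 19 MSS (congestion avoidance, +1)

19


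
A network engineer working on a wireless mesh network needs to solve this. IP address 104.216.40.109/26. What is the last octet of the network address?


Given: IP = 104.216.40.109, prefix = /26
Subnet mask = 255.255.255.192
Last octet of IP: 109
Last octet of mask: 192
Network last octet = 109 AND 192 = 64

64


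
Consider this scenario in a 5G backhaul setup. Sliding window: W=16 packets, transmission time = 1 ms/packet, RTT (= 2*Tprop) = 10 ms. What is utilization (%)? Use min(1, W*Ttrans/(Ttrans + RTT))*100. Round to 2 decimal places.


Given: W = 16, Ttrans = 1 ms, RTT = 10 ms (= 2 * Tprop, Tprop = 5 ms)
Cycle time = Ttrans + RTT = 1 + 10 = 11 ms (first packet sent until its ACK returns)
W * Ttrans = 16 * 1 = 16 ms of sending per cycle
W * Ttrans / (Ttrans + RTT) = 16 / 11 = 1.454545
U = min(1, 1.454545) = 1.000000
U% = 100.00%

100.00


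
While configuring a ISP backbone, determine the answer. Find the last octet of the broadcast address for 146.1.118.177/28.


Given: IP = 146.1.118.177, prefix = /28
Host bits = 32 - 28 = 4
Network last octet = 177 AND mask = 176
Host part size = 2^4 - 1 = 15
Broadcast last octet = 176 OR 15 = 191

191


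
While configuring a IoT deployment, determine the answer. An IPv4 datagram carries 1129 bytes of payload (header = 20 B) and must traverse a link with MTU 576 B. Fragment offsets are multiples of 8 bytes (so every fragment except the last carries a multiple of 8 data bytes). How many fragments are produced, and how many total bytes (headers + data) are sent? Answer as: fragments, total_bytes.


Max data per non-final fragment = floor((MTU - header)/8)*8 = floor((576 - 20)/8)*8 = floor(556/8)*8 = 552 B
Final fragment needs no 8-byte alignment: it can carry up to MTU - header = 556 B
Non-final fragments needed = ceil((payload - 556) / 552) = ceil(573/552) = ceil(1.0380) = 2
Number of fragments = 2 + 1 = 3
Fragment sizes (data): 2 * 552 B + 25 B (last, 25 <= 556 OK)
Total bytes sent = payload + n_frags * header = 1129 + 3*20 = 1129 + 60 = 1189 B

3, 1189


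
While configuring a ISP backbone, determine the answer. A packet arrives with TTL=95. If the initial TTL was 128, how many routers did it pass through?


Given: initial TTL = 128, received TTL = 95
Hops = initial TTL - received TTL
Hops = 128 - 95 = 33

33


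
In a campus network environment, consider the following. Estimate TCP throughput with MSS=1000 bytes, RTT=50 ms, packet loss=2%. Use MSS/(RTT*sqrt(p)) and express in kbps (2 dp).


Given: MSS = 1000 bytes, RTT = 50 ms, loss = 2%
RTT in seconds = 50 / 1000 = 0.05
Loss rate = 2% = 0.02
sqrt(loss) = sqrt(0.02) = 0.141421356237
Throughput (bytes/s) = 1000 / (0.05 * 0.141421356237) = 141421.3562
Throughput (kbps) = 141421.3562 * 8 / 1000 = 1131.370850 -> 1131.37 kbps (2 dp)

1131.37


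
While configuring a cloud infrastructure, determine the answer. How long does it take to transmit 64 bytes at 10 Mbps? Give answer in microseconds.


Given: packet = 64 bytes, bandwidth = 10 Mbps
Packet in bits = 64 * 8 = 512 bits
Bandwidth = 10 * 10^6 = 10000000 bps
Time = 512 / 10000000 seconds
Time in us = 512 * 10^6 / 10000000 = 51.2

51.2


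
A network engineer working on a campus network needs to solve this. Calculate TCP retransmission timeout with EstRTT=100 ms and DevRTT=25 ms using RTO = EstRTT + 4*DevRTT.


Given: EstRTT = 100 ms, DevRTT = 25 ms
Timeout = EstRTT + 4 * DevRTT
4 * DevRTT = 4 * 25 = 100
Timeout = 100 + 100 = 200 ms

200


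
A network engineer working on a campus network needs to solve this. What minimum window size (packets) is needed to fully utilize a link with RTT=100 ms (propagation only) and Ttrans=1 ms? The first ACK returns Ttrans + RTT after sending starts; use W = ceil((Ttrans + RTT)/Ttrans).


Given: Ttrans = 1 ms, RTT = 100 ms (= 2 * Tprop, Tprop = 50 ms)
Time until first ACK returns = Ttrans + RTT = 1 + 100 = 101 ms
Need W * Ttrans >= Ttrans + RTT  ->  W >= (Ttrans + RTT) / Ttrans
(Ttrans + RTT) / Ttrans = 101 / 1 = 101
W_min = ceil(101) = 101

101


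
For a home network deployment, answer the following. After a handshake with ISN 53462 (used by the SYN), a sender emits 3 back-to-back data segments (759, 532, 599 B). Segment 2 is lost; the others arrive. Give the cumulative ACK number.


SYN uses sequence number 53462; first data byte = ISN + 1 = 53463.
Segment 1: SEQ = 53463, len = 759 B, covers [53463, 54221]
Segment 2: SEQ = 54222, len = 532 B, covers [54222, 54753] [LOST]
Segment 3: SEQ = 54754, len = 599 B, covers [54754, 55352]
In-order data received: bytes [53463, 54221] (segments 1..1).
Segment 2 missing -> gap begins at byte 54222; later segments buffered out of order.
Cumulative ACK = next expected in-order byte = 53463 + 759 = 54222

54222


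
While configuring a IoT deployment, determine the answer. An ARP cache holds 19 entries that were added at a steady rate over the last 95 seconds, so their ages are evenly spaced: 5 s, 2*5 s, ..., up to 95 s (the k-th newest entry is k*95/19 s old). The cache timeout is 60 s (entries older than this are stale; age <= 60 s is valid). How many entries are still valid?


Ages are k * 95/19 s for k = 1..19 (spacing = 5.0000 s).
Entry k is valid iff k * 95/19 <= 60 iff k <= 19 * 60 / 95 = 12.0000
n_valid = floor(12.0000) = 12
(n_stale = 19 - 12 = 7)

12


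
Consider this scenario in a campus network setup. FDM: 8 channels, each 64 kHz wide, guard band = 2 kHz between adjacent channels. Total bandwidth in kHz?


Given: 8 channels, 64 kHz each, guard = 2 kHz
Channel bandwidth = 8 * 64 = 512 kHz
Guard bands = 7 gaps * 2 kHz = 14 kHz
Total = 512 + 14 = 526 kHz

526


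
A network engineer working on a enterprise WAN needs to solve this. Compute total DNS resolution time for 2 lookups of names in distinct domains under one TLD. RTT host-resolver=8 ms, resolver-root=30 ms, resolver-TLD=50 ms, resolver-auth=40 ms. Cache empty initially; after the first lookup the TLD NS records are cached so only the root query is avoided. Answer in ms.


Lookup 1 (cold cache): local + root + TLD + auth = 8 + 30 + 50 + 40 = 128 ms
Lookups 2..2 (TLD NS cached -> skip root; new domain -> still ask TLD and auth): local + TLD + auth = 8 + 50 + 40 = 98 ms each
Remaining 1 lookups: 1 * 98 = 98 ms
Total = 128 + 98 = 226 ms

226


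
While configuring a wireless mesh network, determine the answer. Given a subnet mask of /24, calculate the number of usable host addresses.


Given: subnet mask /24
Host bits = 32 - 24 = 8
Total addresses = 2^8 = 256
Usable hosts = 256 - 2 (network + broadcast) = 254

254


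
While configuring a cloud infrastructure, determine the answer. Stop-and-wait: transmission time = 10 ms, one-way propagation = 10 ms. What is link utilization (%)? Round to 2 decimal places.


Given: Ttrans = 10 ms, Tprop = 10 ms
RTT = 2 * Tprop = 2 * 10 = 20 ms
U = Ttrans / (Ttrans + RTT)
U = 10 / (10 + 20)
U = 10 / 30 = 0.333333
U% = 33.33%

33.33


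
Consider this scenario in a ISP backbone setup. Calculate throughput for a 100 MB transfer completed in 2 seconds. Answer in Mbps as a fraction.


Given: file = 100 MB, time = 2 s
File in Mb = 100 * 8 = 800 Mb
Throughput = 800 / 2 Mbps
Throughput = 400 Mbps

400


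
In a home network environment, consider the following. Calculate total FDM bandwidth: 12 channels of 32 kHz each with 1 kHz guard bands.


Given: 12 channels, 32 kHz each, guard = 1 kHz
Channel bandwidth = 12 * 32 = 384 kHz
Guard bands = 11 gaps * 1 kHz = 11 kHz
Total = 384 + 11 = 395 kHz

395


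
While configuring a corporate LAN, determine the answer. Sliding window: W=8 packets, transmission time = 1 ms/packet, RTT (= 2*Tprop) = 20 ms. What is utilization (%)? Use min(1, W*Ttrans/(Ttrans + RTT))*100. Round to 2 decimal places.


Given: W = 8, Ttrans = 1 ms, RTT = 20 ms (= 2 * Tprop, Tprop = 10 ms)
Cycle time = Ttrans + RTT = 1 + 20 = 21 ms (first packet sent until its ACK returns)
W * Ttrans = 8 * 1 = 8 ms of sending per cycle
W * Ttrans / (Ttrans + RTT) = 8 / 21 = 0.380952
U = min(1, 0.380952) = 0.380952
U% = 38.10%

38.10


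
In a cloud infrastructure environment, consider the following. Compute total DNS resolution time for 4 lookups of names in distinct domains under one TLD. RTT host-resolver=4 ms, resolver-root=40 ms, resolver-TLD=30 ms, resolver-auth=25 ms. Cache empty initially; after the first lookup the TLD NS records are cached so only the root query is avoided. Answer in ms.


Lookup 1 (cold cache): local + root + TLD + auth = 4 + 40 + 30 + 25 = 99 ms
Lookups 2..4 (TLD NS cached -> skip root; new domain -> still ask TLD and auth): local + TLD + auth = 4 + 30 + 25 = 59 ms each
Remaining 3 lookups: 3 * 59 = 177 ms
Total = 99 + 177 = 276 ms

276


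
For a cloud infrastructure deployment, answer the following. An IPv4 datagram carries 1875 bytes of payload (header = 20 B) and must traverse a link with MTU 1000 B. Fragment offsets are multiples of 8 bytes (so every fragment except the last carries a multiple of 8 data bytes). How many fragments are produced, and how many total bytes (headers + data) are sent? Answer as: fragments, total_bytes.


Max data per non-final fragment = floor((MTU - header)/8)*8 = floor((1000 - 20)/8)*8 = floor(980/8)*8 = 976 B
Final fragment needs no 8-byte alignment: it can carry up to MTU - header = 980 B
Non-final fragments needed = ceil((payload - 980) / 976) = ceil(895/976) = ceil(0.9170) = 1
Number of fragments = 1 + 1 = 2
Fragment sizes (data): 1 * 976 B + 899 B (last, 899 <= 980 OK)
Total bytes sent = payload + n_frags * header = 1875 + 2*20 = 1875 + 40 = 1915 B

2, 1915


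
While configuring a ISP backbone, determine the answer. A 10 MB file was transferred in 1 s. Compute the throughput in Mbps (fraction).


Given: file = 10 MB, time = 1 s
File in Mb = 10 * 8 = 80 Mb
Throughput = 80 / 1 Mbps
Throughput = 80 Mbps

80


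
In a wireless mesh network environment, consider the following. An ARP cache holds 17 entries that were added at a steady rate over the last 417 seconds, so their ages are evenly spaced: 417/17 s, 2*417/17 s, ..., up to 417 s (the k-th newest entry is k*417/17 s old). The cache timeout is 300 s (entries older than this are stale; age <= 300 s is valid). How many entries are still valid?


Ages are k * 417/17 s for k = 1..17 (spacing = 24.5294 s).
Entry k is valid iff k * 417/17 <= 300 iff k <= 17 * 300 / 417 = 12.2302
n_valid = floor(12.2302) = 12
(n_stale = 17 - 12 = 5)

12


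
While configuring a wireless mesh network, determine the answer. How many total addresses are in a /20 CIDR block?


Given: CIDR prefix /20
Host bits = 32 - 20 = 12
Total addresses = 2^12 = 4096

4096


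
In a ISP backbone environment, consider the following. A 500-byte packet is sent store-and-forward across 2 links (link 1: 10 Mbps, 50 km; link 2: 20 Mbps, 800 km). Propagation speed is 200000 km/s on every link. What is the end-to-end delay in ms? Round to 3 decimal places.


Packet = 500 bytes = 4000 bits. Store-and-forward: sum (t_trans + t_prop) per link.
Link 1: t_trans = 4000/(10*10^6) s = 0.4000 ms; t_prop = 50/200000 s = 0.2500 ms; subtotal = 0.6500 ms
Link 2: t_trans = 4000/(20*10^6) s = 0.2000 ms; t_prop = 800/200000 s = 4.0000 ms; subtotal = 4.2000 ms
End-to-end = 0.6500 + 4.2000 = 4.8500 ms -> 4.850 ms (3 dp)

4.850


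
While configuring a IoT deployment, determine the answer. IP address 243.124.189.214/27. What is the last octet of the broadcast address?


Given: IP = 243.124.189.214, prefix = /27
Host bits = 32 - 27 = 5
Network last octet = 214 AND mask = 192
Host part size = 2^5 - 1 = 31
Broadcast last octet = 192 OR 31 = 223

223


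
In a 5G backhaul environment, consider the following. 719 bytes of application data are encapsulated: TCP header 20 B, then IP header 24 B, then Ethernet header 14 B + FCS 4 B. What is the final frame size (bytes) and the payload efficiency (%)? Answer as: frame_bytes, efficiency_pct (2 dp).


TCP segment = 719 + 20 = 739 B
IP packet = 739 + 24 = 763 B
Ethernet frame = 763 + 14 + 4 = 781 B
Efficiency = app / frame = 719 / 781 = 0.920615 = 92.0615% -> 92.06% (2 dp)

781, 92.06


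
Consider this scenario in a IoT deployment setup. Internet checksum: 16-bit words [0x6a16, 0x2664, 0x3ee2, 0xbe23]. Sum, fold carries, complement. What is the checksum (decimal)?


Given words: [0x6a16, 0x2664, 0x3ee2, 0xbe23]
Step 1: Sum all words
Raw sum = 27158 + 9828 + 16098 + 48675 = 101759
Step 2: Fold carry: (36223 + 1) = 36224
One's complement = ~36224 & 0xFFFF = 29311

29311


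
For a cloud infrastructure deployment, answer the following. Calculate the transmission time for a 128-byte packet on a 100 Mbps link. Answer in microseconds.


Given: packet = 128 bytes, bandwidth = 100 Mbps
Packet in bits = 128 * 8 = 1024 bits
Bandwidth = 100 * 10^6 = 100000000 bps
Time = 1024 / 100000000 seconds
Time in us = 1024 * 10^6 / 100000000 = 10.24

10.24


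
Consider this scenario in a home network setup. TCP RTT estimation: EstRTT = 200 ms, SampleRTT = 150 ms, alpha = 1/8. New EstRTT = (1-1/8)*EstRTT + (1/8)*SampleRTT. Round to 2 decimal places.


Given: EstRTT = 200 ms, SampleRTT = 150 ms, alpha = 1/8
New EstRTT = (1 - alpha) * EstRTT + alpha * SampleRTT
(7/8) * 200 = 175
(1/8) * 150 = 18.75
New EstRTT = 175 + 18.75 = 193.75 ms -> 193.75 ms (2 dp)

193.75


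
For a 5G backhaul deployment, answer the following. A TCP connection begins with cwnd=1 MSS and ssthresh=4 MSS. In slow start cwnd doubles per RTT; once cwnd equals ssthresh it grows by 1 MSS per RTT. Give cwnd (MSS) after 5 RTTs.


RTT 0: cwnd = 1 MSS (initial)
RTT 1: cwnd = 2 MSS (slow start, doubled)
RTT 2: cwnd = 4 MSS (slow start, doubled)
RTT 3: cwnd = 5 MSS (congestion avoidance, +1)
RTT 4: cwnd = 6 MSS (congestion avoidance, +1)
RTT 5: cwnd = 7 MSS (congestion avoidance, +1)

7


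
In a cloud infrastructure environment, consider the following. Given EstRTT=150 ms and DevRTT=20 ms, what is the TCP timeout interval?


Given: EstRTT = 150 ms, DevRTT = 20 ms
Timeout = EstRTT + 4 * DevRTT
4 * DevRTT = 4 * 20 = 80
Timeout = 150 + 80 = 230 ms

230


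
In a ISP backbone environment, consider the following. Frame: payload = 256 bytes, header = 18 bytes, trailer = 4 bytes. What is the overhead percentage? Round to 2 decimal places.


Given: payload = 256 B, header = 18 B, trailer = 4 B
Overhead bytes = header + trailer = 18 + 4 = 22
Total frame = payload + overhead = 256 + 22 = 278
Overhead % = 22 / 278 * 100 = 7.9137% -> 7.91% (2 dp)

7.91


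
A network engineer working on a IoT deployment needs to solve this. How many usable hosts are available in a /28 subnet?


Given: subnet mask /28
Host bits = 32 - 28 = 4
Total addresses = 2^4 = 16
Usable hosts = 16 - 2 (network + broadcast) = 14

14


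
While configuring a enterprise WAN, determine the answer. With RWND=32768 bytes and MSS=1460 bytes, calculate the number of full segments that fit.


Given: RWND = 32768 bytes, MSS = 1460 bytes
Full segments = floor(RWND / MSS)
Full segments = floor(32768 / 1460)
Full segments = floor(22.4438) = 22

22


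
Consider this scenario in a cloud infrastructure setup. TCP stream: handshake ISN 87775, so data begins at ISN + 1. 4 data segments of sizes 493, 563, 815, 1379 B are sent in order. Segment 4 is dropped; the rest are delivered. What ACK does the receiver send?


SYN uses sequence number 87775; first data byte = ISN + 1 = 87776.
Segment 1: SEQ = 87776, len = 493 B, covers [87776, 88268]
Segment 2: SEQ = 88269, len = 563 B, covers [88269, 88831]
Segment 3: SEQ = 88832, len = 815 B, covers [88832, 89646]
Segment 4: SEQ = 89647, len = 1379 B, covers [89647, 91025] [LOST]
In-order data received: bytes [87776, 89646] (segments 1..3).
Segment 4 missing -> gap begins at byte 89647.
Cumulative ACK = next expected in-order byte = 87776 + 493 + 563 + 815 = 89647

89647


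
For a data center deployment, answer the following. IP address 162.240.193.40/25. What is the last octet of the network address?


Given: IP = 162.240.193.40, prefix = /25
Subnet mask = 255.255.255.128
Last octet of IP: 40
Last octet of mask: 128
Network last octet = 40 AND 128 = 0

0


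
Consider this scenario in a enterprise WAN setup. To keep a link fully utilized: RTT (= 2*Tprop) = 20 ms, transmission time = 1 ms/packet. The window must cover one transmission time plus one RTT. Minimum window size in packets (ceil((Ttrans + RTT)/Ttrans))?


Given: Ttrans = 1 ms, RTT = 20 ms (= 2 * Tprop, Tprop = 10 ms)
Time until first ACK returns = Ttrans + RTT = 1 + 20 = 21 ms
Need W * Ttrans >= Ttrans + RTT  ->  W >= (Ttrans + RTT) / Ttrans
(Ttrans + RTT) / Ttrans = 21 / 1 = 21
W_min = ceil(21) = 21

21


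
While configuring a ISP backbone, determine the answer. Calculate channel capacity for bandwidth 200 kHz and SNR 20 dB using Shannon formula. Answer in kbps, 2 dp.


Given: B = 200 kHz, SNR = 20 dB
SNR linear = 10^(20/10) = 100
1 + SNR = 101
log2(101) = 6.6582114828
C = 200 * 1000 * 6.6582114828 = 1331642.2966 bps
C = 1331.642297 kbps -> 1331.64 kbps (2 dp)

1331.64


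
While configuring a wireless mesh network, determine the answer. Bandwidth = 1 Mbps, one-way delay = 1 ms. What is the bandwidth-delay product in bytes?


Given: bandwidth = 1 Mbps, delay = 1 ms
BDP in bits = 1 * 10^6 * 1 / 1000
BDP in bits = 1000
BDP in bytes = 1000 / 8 = 125

125


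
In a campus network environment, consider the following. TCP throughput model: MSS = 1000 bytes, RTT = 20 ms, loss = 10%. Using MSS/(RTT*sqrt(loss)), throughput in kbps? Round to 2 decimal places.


Given: MSS = 1000 bytes, RTT = 20 ms, loss = 10%
RTT in seconds = 20 / 1000 = 0.02
Loss rate = 10% = 0.1
sqrt(loss) = sqrt(0.1) = 0.316227766017
Throughput (bytes/s) = 1000 / (0.02 * 0.316227766017) = 158113.8830
Throughput (kbps) = 158113.8830 * 8 / 1000 = 1264.911064 -> 1264.91 kbps (2 dp)

1264.91
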